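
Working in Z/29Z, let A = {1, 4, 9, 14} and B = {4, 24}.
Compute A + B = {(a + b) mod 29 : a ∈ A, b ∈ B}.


Work in Z/29Z: reduce every sum a + b modulo 29.
Enumerate all 8 pairs:
a = 1: 1+4=5, 1+24=25
a = 4: 4+4=8, 4+24=28
a = 9: 9+4=13, 9+24=4
a = 14: 14+4=18, 14+24=9
Distinct residues collected: {4, 5, 8, 9, 13, 18, 25, 28}
|A + B| = 8 (out of 29 total residues).

A + B = {4, 5, 8, 9, 13, 18, 25, 28}


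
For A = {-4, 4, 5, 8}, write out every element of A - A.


A - A = {a - a' : a, a' ∈ A}.
Compute a - a' for each ordered pair (a, a'):
a = -4: -4--4=0, -4-4=-8, -4-5=-9, -4-8=-12
a = 4: 4--4=8, 4-4=0, 4-5=-1, 4-8=-4
a = 5: 5--4=9, 5-4=1, 5-5=0, 5-8=-3
a = 8: 8--4=12, 8-4=4, 8-5=3, 8-8=0
Collecting distinct values (and noting 0 appears from a-a):
A - A = {-12, -9, -8, -4, -3, -1, 0, 1, 3, 4, 8, 9, 12}
|A - A| = 13

A - A = {-12, -9, -8, -4, -3, -1, 0, 1, 3, 4, 8, 9, 12}


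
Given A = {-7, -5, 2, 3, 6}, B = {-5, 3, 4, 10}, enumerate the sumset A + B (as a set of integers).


A + B = {a + b : a ∈ A, b ∈ B}.
Enumerate all |A|·|B| = 5·4 = 20 pairs (a, b) and collect distinct sums.
a = -7: -7+-5=-12, -7+3=-4, -7+4=-3, -7+10=3
a = -5: -5+-5=-10, -5+3=-2, -5+4=-1, -5+10=5
a = 2: 2+-5=-3, 2+3=5, 2+4=6, 2+10=12
a = 3: 3+-5=-2, 3+3=6, 3+4=7, 3+10=13
a = 6: 6+-5=1, 6+3=9, 6+4=10, 6+10=16
Collecting distinct sums: A + B = {-12, -10, -4, -3, -2, -1, 1, 3, 5, 6, 7, 9, 10, 12, 13, 16}
|A + B| = 16

A + B = {-12, -10, -4, -3, -2, -1, 1, 3, 5, 6, 7, 9, 10, 12, 13, 16}


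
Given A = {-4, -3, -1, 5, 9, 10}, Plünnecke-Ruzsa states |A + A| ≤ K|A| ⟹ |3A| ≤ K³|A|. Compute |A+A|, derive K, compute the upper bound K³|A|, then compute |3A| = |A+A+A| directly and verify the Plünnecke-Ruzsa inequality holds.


|A| = 6.
Step 1: Compute A + A by enumerating all 36 pairs.
A + A = {-8, -7, -6, -5, -4, -2, 1, 2, 4, 5, 6, 7, 8, 9, 10, 14, 15, 18, 19, 20}, so |A + A| = 20.
Step 2: Doubling constant K = |A + A|/|A| = 20/6 = 20/6 ≈ 3.3333.
Step 3: Plünnecke-Ruzsa gives |3A| ≤ K³·|A| = (3.3333)³ · 6 ≈ 222.2222.
Step 4: Compute 3A = A + A + A directly by enumerating all triples (a,b,c) ∈ A³; |3A| = 39.
Step 5: Check 39 ≤ 222.2222? Yes ✓.

K = 20/6, Plünnecke-Ruzsa bound K³|A| ≈ 222.2222, |3A| = 39, inequality holds.


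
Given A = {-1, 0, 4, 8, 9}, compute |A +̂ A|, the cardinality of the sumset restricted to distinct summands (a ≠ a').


Restricted sumset: A +̂ A = {a + a' : a ∈ A, a' ∈ A, a ≠ a'}.
Equivalently, take A + A and drop any sum 2a that is achievable ONLY as a + a for a ∈ A (i.e. sums representable only with equal summands).
Enumerate pairs (a, a') with a < a' (symmetric, so each unordered pair gives one sum; this covers all a ≠ a'):
  -1 + 0 = -1
  -1 + 4 = 3
  -1 + 8 = 7
  -1 + 9 = 8
  0 + 4 = 4
  0 + 8 = 8
  0 + 9 = 9
  4 + 8 = 12
  4 + 9 = 13
  8 + 9 = 17
Collected distinct sums: {-1, 3, 4, 7, 8, 9, 12, 13, 17}
|A +̂ A| = 9
(Reference bound: |A +̂ A| ≥ 2|A| - 3 for |A| ≥ 2, with |A| = 5 giving ≥ 7.)

|A +̂ A| = 9


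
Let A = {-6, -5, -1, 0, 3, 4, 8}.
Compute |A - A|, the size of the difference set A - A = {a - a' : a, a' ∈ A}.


A - A = {a - a' : a, a' ∈ A}; |A| = 7.
Bounds: 2|A|-1 ≤ |A - A| ≤ |A|² - |A| + 1, i.e. 13 ≤ |A - A| ≤ 43.
Note: 0 ∈ A - A always (from a - a). The set is symmetric: if d ∈ A - A then -d ∈ A - A.
Enumerate nonzero differences d = a - a' with a > a' (then include -d):
Positive differences: {1, 3, 4, 5, 6, 8, 9, 10, 13, 14}
Full difference set: {0} ∪ (positive diffs) ∪ (negative diffs).
|A - A| = 1 + 2·10 = 21 (matches direct enumeration: 21).

|A - A| = 21


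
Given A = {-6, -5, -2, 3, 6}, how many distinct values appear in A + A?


A + A = {a + a' : a, a' ∈ A}; |A| = 5.
General bounds: 2|A| - 1 ≤ |A + A| ≤ |A|(|A|+1)/2, i.e. 9 ≤ |A + A| ≤ 15.
Lower bound 2|A|-1 is attained iff A is an arithmetic progression.
Enumerate sums a + a' for a ≤ a' (symmetric, so this suffices):
a = -6: -6+-6=-12, -6+-5=-11, -6+-2=-8, -6+3=-3, -6+6=0
a = -5: -5+-5=-10, -5+-2=-7, -5+3=-2, -5+6=1
a = -2: -2+-2=-4, -2+3=1, -2+6=4
a = 3: 3+3=6, 3+6=9
a = 6: 6+6=12
Distinct sums: {-12, -11, -10, -8, -7, -4, -3, -2, 0, 1, 4, 6, 9, 12}
|A + A| = 14

|A + A| = 14


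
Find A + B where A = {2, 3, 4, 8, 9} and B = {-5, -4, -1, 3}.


A + B = {a + b : a ∈ A, b ∈ B}.
Enumerate all |A|·|B| = 5·4 = 20 pairs (a, b) and collect distinct sums.
a = 2: 2+-5=-3, 2+-4=-2, 2+-1=1, 2+3=5
a = 3: 3+-5=-2, 3+-4=-1, 3+-1=2, 3+3=6
a = 4: 4+-5=-1, 4+-4=0, 4+-1=3, 4+3=7
a = 8: 8+-5=3, 8+-4=4, 8+-1=7, 8+3=11
a = 9: 9+-5=4, 9+-4=5, 9+-1=8, 9+3=12
Collecting distinct sums: A + B = {-3, -2, -1, 0, 1, 2, 3, 4, 5, 6, 7, 8, 11, 12}
|A + B| = 14

A + B = {-3, -2, -1, 0, 1, 2, 3, 4, 5, 6, 7, 8, 11, 12}


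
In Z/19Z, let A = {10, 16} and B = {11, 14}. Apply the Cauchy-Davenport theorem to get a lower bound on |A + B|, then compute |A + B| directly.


Cauchy-Davenport: |A + B| ≥ min(p, |A| + |B| - 1) for A, B nonempty in Z/pZ.
|A| = 2, |B| = 2, p = 19.
CD lower bound = min(19, 2 + 2 - 1) = min(19, 3) = 3.
Compute A + B mod 19 directly:
a = 10: 10+11=2, 10+14=5
a = 16: 16+11=8, 16+14=11
A + B = {2, 5, 8, 11}, so |A + B| = 4.
Verify: 4 ≥ 3? Yes ✓.

CD lower bound = 3, actual |A + B| = 4.


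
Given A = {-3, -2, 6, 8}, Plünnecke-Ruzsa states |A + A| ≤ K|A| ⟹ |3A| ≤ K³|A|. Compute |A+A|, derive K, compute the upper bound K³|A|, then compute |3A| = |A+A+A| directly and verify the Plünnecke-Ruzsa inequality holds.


|A| = 4.
Step 1: Compute A + A by enumerating all 16 pairs.
A + A = {-6, -5, -4, 3, 4, 5, 6, 12, 14, 16}, so |A + A| = 10.
Step 2: Doubling constant K = |A + A|/|A| = 10/4 = 10/4 ≈ 2.5000.
Step 3: Plünnecke-Ruzsa gives |3A| ≤ K³·|A| = (2.5000)³ · 4 ≈ 62.5000.
Step 4: Compute 3A = A + A + A directly by enumerating all triples (a,b,c) ∈ A³; |3A| = 19.
Step 5: Check 19 ≤ 62.5000? Yes ✓.

K = 10/4, Plünnecke-Ruzsa bound K³|A| ≈ 62.5000, |3A| = 19, inequality holds.


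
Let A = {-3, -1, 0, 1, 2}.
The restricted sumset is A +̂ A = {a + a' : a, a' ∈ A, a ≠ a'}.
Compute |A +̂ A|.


Restricted sumset: A +̂ A = {a + a' : a ∈ A, a' ∈ A, a ≠ a'}.
Equivalently, take A + A and drop any sum 2a that is achievable ONLY as a + a for a ∈ A (i.e. sums representable only with equal summands).
Enumerate pairs (a, a') with a < a' (symmetric, so each unordered pair gives one sum; this covers all a ≠ a'):
  -3 + -1 = -4
  -3 + 0 = -3
  -3 + 1 = -2
  -3 + 2 = -1
  -1 + 0 = -1
  -1 + 1 = 0
  -1 + 2 = 1
  0 + 1 = 1
  0 + 2 = 2
  1 + 2 = 3
Collected distinct sums: {-4, -3, -2, -1, 0, 1, 2, 3}
|A +̂ A| = 8
(Reference bound: |A +̂ A| ≥ 2|A| - 3 for |A| ≥ 2, with |A| = 5 giving ≥ 7.)

|A +̂ A| = 8


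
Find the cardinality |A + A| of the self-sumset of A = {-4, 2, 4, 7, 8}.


A + A = {a + a' : a, a' ∈ A}; |A| = 5.
General bounds: 2|A| - 1 ≤ |A + A| ≤ |A|(|A|+1)/2, i.e. 9 ≤ |A + A| ≤ 15.
Lower bound 2|A|-1 is attained iff A is an arithmetic progression.
Enumerate sums a + a' for a ≤ a' (symmetric, so this suffices):
a = -4: -4+-4=-8, -4+2=-2, -4+4=0, -4+7=3, -4+8=4
a = 2: 2+2=4, 2+4=6, 2+7=9, 2+8=10
a = 4: 4+4=8, 4+7=11, 4+8=12
a = 7: 7+7=14, 7+8=15
a = 8: 8+8=16
Distinct sums: {-8, -2, 0, 3, 4, 6, 8, 9, 10, 11, 12, 14, 15, 16}
|A + A| = 14

|A + A| = 14


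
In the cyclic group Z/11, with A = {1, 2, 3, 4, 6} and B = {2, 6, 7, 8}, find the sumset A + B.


Work in Z/11Z: reduce every sum a + b modulo 11.
Enumerate all 20 pairs:
a = 1: 1+2=3, 1+6=7, 1+7=8, 1+8=9
a = 2: 2+2=4, 2+6=8, 2+7=9, 2+8=10
a = 3: 3+2=5, 3+6=9, 3+7=10, 3+8=0
a = 4: 4+2=6, 4+6=10, 4+7=0, 4+8=1
a = 6: 6+2=8, 6+6=1, 6+7=2, 6+8=3
Distinct residues collected: {0, 1, 2, 3, 4, 5, 6, 7, 8, 9, 10}
|A + B| = 11 (out of 11 total residues).

A + B = {0, 1, 2, 3, 4, 5, 6, 7, 8, 9, 10}


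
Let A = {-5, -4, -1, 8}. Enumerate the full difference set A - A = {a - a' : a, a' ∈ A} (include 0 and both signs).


A - A = {a - a' : a, a' ∈ A}.
Compute a - a' for each ordered pair (a, a'):
a = -5: -5--5=0, -5--4=-1, -5--1=-4, -5-8=-13
a = -4: -4--5=1, -4--4=0, -4--1=-3, -4-8=-12
a = -1: -1--5=4, -1--4=3, -1--1=0, -1-8=-9
a = 8: 8--5=13, 8--4=12, 8--1=9, 8-8=0
Collecting distinct values (and noting 0 appears from a-a):
A - A = {-13, -12, -9, -4, -3, -1, 0, 1, 3, 4, 9, 12, 13}
|A - A| = 13

A - A = {-13, -12, -9, -4, -3, -1, 0, 1, 3, 4, 9, 12, 13}


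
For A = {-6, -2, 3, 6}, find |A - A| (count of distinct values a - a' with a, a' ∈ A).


A - A = {a - a' : a, a' ∈ A}; |A| = 4.
Bounds: 2|A|-1 ≤ |A - A| ≤ |A|² - |A| + 1, i.e. 7 ≤ |A - A| ≤ 13.
Note: 0 ∈ A - A always (from a - a). The set is symmetric: if d ∈ A - A then -d ∈ A - A.
Enumerate nonzero differences d = a - a' with a > a' (then include -d):
Positive differences: {3, 4, 5, 8, 9, 12}
Full difference set: {0} ∪ (positive diffs) ∪ (negative diffs).
|A - A| = 1 + 2·6 = 13 (matches direct enumeration: 13).

|A - A| = 13


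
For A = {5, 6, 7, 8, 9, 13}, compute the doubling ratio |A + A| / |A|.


|A| = 6.
Compute A + A by enumerating all 36 pairs.
A + A = {10, 11, 12, 13, 14, 15, 16, 17, 18, 19, 20, 21, 22, 26}, so |A + A| = 14.
K = |A + A| / |A| = 14/6 = 7/3 ≈ 2.3333.
Reference: AP of size 6 gives K = 11/6 ≈ 1.8333; a fully generic set of size 6 gives K ≈ 3.5000.

|A| = 6, |A + A| = 14, K = 14/6 = 7/3.


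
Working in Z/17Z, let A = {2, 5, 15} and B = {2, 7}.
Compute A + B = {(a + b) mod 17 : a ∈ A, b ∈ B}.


Work in Z/17Z: reduce every sum a + b modulo 17.
Enumerate all 6 pairs:
a = 2: 2+2=4, 2+7=9
a = 5: 5+2=7, 5+7=12
a = 15: 15+2=0, 15+7=5
Distinct residues collected: {0, 4, 5, 7, 9, 12}
|A + B| = 6 (out of 17 total residues).

A + B = {0, 4, 5, 7, 9, 12}


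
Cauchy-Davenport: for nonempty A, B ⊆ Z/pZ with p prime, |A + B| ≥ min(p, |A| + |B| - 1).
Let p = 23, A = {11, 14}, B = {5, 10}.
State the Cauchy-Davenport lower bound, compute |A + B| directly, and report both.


Cauchy-Davenport: |A + B| ≥ min(p, |A| + |B| - 1) for A, B nonempty in Z/pZ.
|A| = 2, |B| = 2, p = 23.
CD lower bound = min(23, 2 + 2 - 1) = min(23, 3) = 3.
Compute A + B mod 23 directly:
a = 11: 11+5=16, 11+10=21
a = 14: 14+5=19, 14+10=1
A + B = {1, 16, 19, 21}, so |A + B| = 4.
Verify: 4 ≥ 3? Yes ✓.

CD lower bound = 3, actual |A + B| = 4.


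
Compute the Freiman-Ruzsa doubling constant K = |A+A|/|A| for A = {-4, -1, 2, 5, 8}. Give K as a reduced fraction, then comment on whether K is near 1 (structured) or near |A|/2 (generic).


|A| = 5.
Compute A + A by enumerating all 25 pairs.
A + A = {-8, -5, -2, 1, 4, 7, 10, 13, 16}, so |A + A| = 9.
K = |A + A| / |A| = 9/5 (already in lowest terms) ≈ 1.8000.
Reference: AP of size 5 gives K = 9/5 ≈ 1.8000; a fully generic set of size 5 gives K ≈ 3.0000.

|A| = 5, |A + A| = 9, K = 9/5.


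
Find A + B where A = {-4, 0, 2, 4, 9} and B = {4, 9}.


A + B = {a + b : a ∈ A, b ∈ B}.
Enumerate all |A|·|B| = 5·2 = 10 pairs (a, b) and collect distinct sums.
a = -4: -4+4=0, -4+9=5
a = 0: 0+4=4, 0+9=9
a = 2: 2+4=6, 2+9=11
a = 4: 4+4=8, 4+9=13
a = 9: 9+4=13, 9+9=18
Collecting distinct sums: A + B = {0, 4, 5, 6, 8, 9, 11, 13, 18}
|A + B| = 9

A + B = {0, 4, 5, 6, 8, 9, 11, 13, 18}


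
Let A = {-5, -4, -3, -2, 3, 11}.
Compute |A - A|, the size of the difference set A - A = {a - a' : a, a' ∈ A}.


A - A = {a - a' : a, a' ∈ A}; |A| = 6.
Bounds: 2|A|-1 ≤ |A - A| ≤ |A|² - |A| + 1, i.e. 11 ≤ |A - A| ≤ 31.
Note: 0 ∈ A - A always (from a - a). The set is symmetric: if d ∈ A - A then -d ∈ A - A.
Enumerate nonzero differences d = a - a' with a > a' (then include -d):
Positive differences: {1, 2, 3, 5, 6, 7, 8, 13, 14, 15, 16}
Full difference set: {0} ∪ (positive diffs) ∪ (negative diffs).
|A - A| = 1 + 2·11 = 23 (matches direct enumeration: 23).

|A - A| = 23


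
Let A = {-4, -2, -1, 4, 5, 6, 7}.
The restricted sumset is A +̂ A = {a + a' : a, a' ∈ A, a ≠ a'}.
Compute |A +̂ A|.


Restricted sumset: A +̂ A = {a + a' : a ∈ A, a' ∈ A, a ≠ a'}.
Equivalently, take A + A and drop any sum 2a that is achievable ONLY as a + a for a ∈ A (i.e. sums representable only with equal summands).
Enumerate pairs (a, a') with a < a' (symmetric, so each unordered pair gives one sum; this covers all a ≠ a'):
  -4 + -2 = -6
  -4 + -1 = -5
  -4 + 4 = 0
  -4 + 5 = 1
  -4 + 6 = 2
  -4 + 7 = 3
  -2 + -1 = -3
  -2 + 4 = 2
  -2 + 5 = 3
  -2 + 6 = 4
  -2 + 7 = 5
  -1 + 4 = 3
  -1 + 5 = 4
  -1 + 6 = 5
  -1 + 7 = 6
  4 + 5 = 9
  4 + 6 = 10
  4 + 7 = 11
  5 + 6 = 11
  5 + 7 = 12
  6 + 7 = 13
Collected distinct sums: {-6, -5, -3, 0, 1, 2, 3, 4, 5, 6, 9, 10, 11, 12, 13}
|A +̂ A| = 15
(Reference bound: |A +̂ A| ≥ 2|A| - 3 for |A| ≥ 2, with |A| = 7 giving ≥ 11.)

|A +̂ A| = 15


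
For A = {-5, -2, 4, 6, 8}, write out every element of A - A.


A - A = {a - a' : a, a' ∈ A}.
Compute a - a' for each ordered pair (a, a'):
a = -5: -5--5=0, -5--2=-3, -5-4=-9, -5-6=-11, -5-8=-13
a = -2: -2--5=3, -2--2=0, -2-4=-6, -2-6=-8, -2-8=-10
a = 4: 4--5=9, 4--2=6, 4-4=0, 4-6=-2, 4-8=-4
a = 6: 6--5=11, 6--2=8, 6-4=2, 6-6=0, 6-8=-2
a = 8: 8--5=13, 8--2=10, 8-4=4, 8-6=2, 8-8=0
Collecting distinct values (and noting 0 appears from a-a):
A - A = {-13, -11, -10, -9, -8, -6, -4, -3, -2, 0, 2, 3, 4, 6, 8, 9, 10, 11, 13}
|A - A| = 19

A - A = {-13, -11, -10, -9, -8, -6, -4, -3, -2, 0, 2, 3, 4, 6, 8, 9, 10, 11, 13}


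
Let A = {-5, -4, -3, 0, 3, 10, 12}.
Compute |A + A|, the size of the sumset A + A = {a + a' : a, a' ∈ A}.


A + A = {a + a' : a, a' ∈ A}; |A| = 7.
General bounds: 2|A| - 1 ≤ |A + A| ≤ |A|(|A|+1)/2, i.e. 13 ≤ |A + A| ≤ 28.
Lower bound 2|A|-1 is attained iff A is an arithmetic progression.
Enumerate sums a + a' for a ≤ a' (symmetric, so this suffices):
a = -5: -5+-5=-10, -5+-4=-9, -5+-3=-8, -5+0=-5, -5+3=-2, -5+10=5, -5+12=7
a = -4: -4+-4=-8, -4+-3=-7, -4+0=-4, -4+3=-1, -4+10=6, -4+12=8
a = -3: -3+-3=-6, -3+0=-3, -3+3=0, -3+10=7, -3+12=9
a = 0: 0+0=0, 0+3=3, 0+10=10, 0+12=12
a = 3: 3+3=6, 3+10=13, 3+12=15
a = 10: 10+10=20, 10+12=22
a = 12: 12+12=24
Distinct sums: {-10, -9, -8, -7, -6, -5, -4, -3, -2, -1, 0, 3, 5, 6, 7, 8, 9, 10, 12, 13, 15, 20, 22, 24}
|A + A| = 24

|A + A| = 24


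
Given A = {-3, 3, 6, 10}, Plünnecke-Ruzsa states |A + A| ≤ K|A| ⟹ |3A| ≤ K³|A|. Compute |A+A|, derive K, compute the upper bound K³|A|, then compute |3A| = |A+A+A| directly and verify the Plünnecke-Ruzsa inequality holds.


|A| = 4.
Step 1: Compute A + A by enumerating all 16 pairs.
A + A = {-6, 0, 3, 6, 7, 9, 12, 13, 16, 20}, so |A + A| = 10.
Step 2: Doubling constant K = |A + A|/|A| = 10/4 = 10/4 ≈ 2.5000.
Step 3: Plünnecke-Ruzsa gives |3A| ≤ K³·|A| = (2.5000)³ · 4 ≈ 62.5000.
Step 4: Compute 3A = A + A + A directly by enumerating all triples (a,b,c) ∈ A³; |3A| = 19.
Step 5: Check 19 ≤ 62.5000? Yes ✓.

K = 10/4, Plünnecke-Ruzsa bound K³|A| ≈ 62.5000, |3A| = 19, inequality holds.


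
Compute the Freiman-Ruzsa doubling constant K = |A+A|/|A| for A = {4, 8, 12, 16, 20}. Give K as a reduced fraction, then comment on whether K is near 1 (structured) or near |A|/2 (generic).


|A| = 5.
Compute A + A by enumerating all 25 pairs.
A + A = {8, 12, 16, 20, 24, 28, 32, 36, 40}, so |A + A| = 9.
K = |A + A| / |A| = 9/5 (already in lowest terms) ≈ 1.8000.
Reference: AP of size 5 gives K = 9/5 ≈ 1.8000; a fully generic set of size 5 gives K ≈ 3.0000.

|A| = 5, |A + A| = 9, K = 9/5.


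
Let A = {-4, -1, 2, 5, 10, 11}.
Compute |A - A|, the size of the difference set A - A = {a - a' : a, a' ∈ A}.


A - A = {a - a' : a, a' ∈ A}; |A| = 6.
Bounds: 2|A|-1 ≤ |A - A| ≤ |A|² - |A| + 1, i.e. 11 ≤ |A - A| ≤ 31.
Note: 0 ∈ A - A always (from a - a). The set is symmetric: if d ∈ A - A then -d ∈ A - A.
Enumerate nonzero differences d = a - a' with a > a' (then include -d):
Positive differences: {1, 3, 5, 6, 8, 9, 11, 12, 14, 15}
Full difference set: {0} ∪ (positive diffs) ∪ (negative diffs).
|A - A| = 1 + 2·10 = 21 (matches direct enumeration: 21).

|A - A| = 21


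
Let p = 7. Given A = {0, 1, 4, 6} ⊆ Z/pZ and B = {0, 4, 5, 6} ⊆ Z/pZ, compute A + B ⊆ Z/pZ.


Work in Z/7Z: reduce every sum a + b modulo 7.
Enumerate all 16 pairs:
a = 0: 0+0=0, 0+4=4, 0+5=5, 0+6=6
a = 1: 1+0=1, 1+4=5, 1+5=6, 1+6=0
a = 4: 4+0=4, 4+4=1, 4+5=2, 4+6=3
a = 6: 6+0=6, 6+4=3, 6+5=4, 6+6=5
Distinct residues collected: {0, 1, 2, 3, 4, 5, 6}
|A + B| = 7 (out of 7 total residues).

A + B = {0, 1, 2, 3, 4, 5, 6}


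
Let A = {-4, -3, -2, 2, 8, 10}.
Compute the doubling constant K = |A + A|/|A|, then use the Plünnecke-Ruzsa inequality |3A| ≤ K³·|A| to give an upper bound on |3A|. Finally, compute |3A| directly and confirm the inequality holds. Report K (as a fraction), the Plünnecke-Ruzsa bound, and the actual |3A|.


|A| = 6.
Step 1: Compute A + A by enumerating all 36 pairs.
A + A = {-8, -7, -6, -5, -4, -2, -1, 0, 4, 5, 6, 7, 8, 10, 12, 16, 18, 20}, so |A + A| = 18.
Step 2: Doubling constant K = |A + A|/|A| = 18/6 = 18/6 ≈ 3.0000.
Step 3: Plünnecke-Ruzsa gives |3A| ≤ K³·|A| = (3.0000)³ · 6 ≈ 162.0000.
Step 4: Compute 3A = A + A + A directly by enumerating all triples (a,b,c) ∈ A³; |3A| = 35.
Step 5: Check 35 ≤ 162.0000? Yes ✓.

K = 18/6, Plünnecke-Ruzsa bound K³|A| ≈ 162.0000, |3A| = 35, inequality holds.


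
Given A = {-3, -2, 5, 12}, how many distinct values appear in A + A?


A + A = {a + a' : a, a' ∈ A}; |A| = 4.
General bounds: 2|A| - 1 ≤ |A + A| ≤ |A|(|A|+1)/2, i.e. 7 ≤ |A + A| ≤ 10.
Lower bound 2|A|-1 is attained iff A is an arithmetic progression.
Enumerate sums a + a' for a ≤ a' (symmetric, so this suffices):
a = -3: -3+-3=-6, -3+-2=-5, -3+5=2, -3+12=9
a = -2: -2+-2=-4, -2+5=3, -2+12=10
a = 5: 5+5=10, 5+12=17
a = 12: 12+12=24
Distinct sums: {-6, -5, -4, 2, 3, 9, 10, 17, 24}
|A + A| = 9

|A + A| = 9


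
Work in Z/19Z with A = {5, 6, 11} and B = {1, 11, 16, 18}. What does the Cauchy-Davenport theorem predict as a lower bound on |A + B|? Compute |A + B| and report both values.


Cauchy-Davenport: |A + B| ≥ min(p, |A| + |B| - 1) for A, B nonempty in Z/pZ.
|A| = 3, |B| = 4, p = 19.
CD lower bound = min(19, 3 + 4 - 1) = min(19, 6) = 6.
Compute A + B mod 19 directly:
a = 5: 5+1=6, 5+11=16, 5+16=2, 5+18=4
a = 6: 6+1=7, 6+11=17, 6+16=3, 6+18=5
a = 11: 11+1=12, 11+11=3, 11+16=8, 11+18=10
A + B = {2, 3, 4, 5, 6, 7, 8, 10, 12, 16, 17}, so |A + B| = 11.
Verify: 11 ≥ 6? Yes ✓.

CD lower bound = 6, actual |A + B| = 11.


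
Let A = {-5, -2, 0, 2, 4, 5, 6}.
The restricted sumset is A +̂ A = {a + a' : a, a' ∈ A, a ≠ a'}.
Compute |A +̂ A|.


Restricted sumset: A +̂ A = {a + a' : a ∈ A, a' ∈ A, a ≠ a'}.
Equivalently, take A + A and drop any sum 2a that is achievable ONLY as a + a for a ∈ A (i.e. sums representable only with equal summands).
Enumerate pairs (a, a') with a < a' (symmetric, so each unordered pair gives one sum; this covers all a ≠ a'):
  -5 + -2 = -7
  -5 + 0 = -5
  -5 + 2 = -3
  -5 + 4 = -1
  -5 + 5 = 0
  -5 + 6 = 1
  -2 + 0 = -2
  -2 + 2 = 0
  -2 + 4 = 2
  -2 + 5 = 3
  -2 + 6 = 4
  0 + 2 = 2
  0 + 4 = 4
  0 + 5 = 5
  0 + 6 = 6
  2 + 4 = 6
  2 + 5 = 7
  2 + 6 = 8
  4 + 5 = 9
  4 + 6 = 10
  5 + 6 = 11
Collected distinct sums: {-7, -5, -3, -2, -1, 0, 1, 2, 3, 4, 5, 6, 7, 8, 9, 10, 11}
|A +̂ A| = 17
(Reference bound: |A +̂ A| ≥ 2|A| - 3 for |A| ≥ 2, with |A| = 7 giving ≥ 11.)

|A +̂ A| = 17


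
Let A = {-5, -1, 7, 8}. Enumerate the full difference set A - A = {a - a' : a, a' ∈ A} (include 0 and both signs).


A - A = {a - a' : a, a' ∈ A}.
Compute a - a' for each ordered pair (a, a'):
a = -5: -5--5=0, -5--1=-4, -5-7=-12, -5-8=-13
a = -1: -1--5=4, -1--1=0, -1-7=-8, -1-8=-9
a = 7: 7--5=12, 7--1=8, 7-7=0, 7-8=-1
a = 8: 8--5=13, 8--1=9, 8-7=1, 8-8=0
Collecting distinct values (and noting 0 appears from a-a):
A - A = {-13, -12, -9, -8, -4, -1, 0, 1, 4, 8, 9, 12, 13}
|A - A| = 13

A - A = {-13, -12, -9, -8, -4, -1, 0, 1, 4, 8, 9, 12, 13}


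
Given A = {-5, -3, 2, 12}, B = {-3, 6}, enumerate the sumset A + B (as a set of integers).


A + B = {a + b : a ∈ A, b ∈ B}.
Enumerate all |A|·|B| = 4·2 = 8 pairs (a, b) and collect distinct sums.
a = -5: -5+-3=-8, -5+6=1
a = -3: -3+-3=-6, -3+6=3
a = 2: 2+-3=-1, 2+6=8
a = 12: 12+-3=9, 12+6=18
Collecting distinct sums: A + B = {-8, -6, -1, 1, 3, 8, 9, 18}
|A + B| = 8

A + B = {-8, -6, -1, 1, 3, 8, 9, 18}


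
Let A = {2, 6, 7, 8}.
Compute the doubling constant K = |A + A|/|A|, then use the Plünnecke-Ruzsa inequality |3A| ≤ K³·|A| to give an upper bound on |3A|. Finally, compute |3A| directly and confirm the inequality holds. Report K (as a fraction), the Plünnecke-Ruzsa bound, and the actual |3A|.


|A| = 4.
Step 1: Compute A + A by enumerating all 16 pairs.
A + A = {4, 8, 9, 10, 12, 13, 14, 15, 16}, so |A + A| = 9.
Step 2: Doubling constant K = |A + A|/|A| = 9/4 = 9/4 ≈ 2.2500.
Step 3: Plünnecke-Ruzsa gives |3A| ≤ K³·|A| = (2.2500)³ · 4 ≈ 45.5625.
Step 4: Compute 3A = A + A + A directly by enumerating all triples (a,b,c) ∈ A³; |3A| = 15.
Step 5: Check 15 ≤ 45.5625? Yes ✓.

K = 9/4, Plünnecke-Ruzsa bound K³|A| ≈ 45.5625, |3A| = 15, inequality holds.


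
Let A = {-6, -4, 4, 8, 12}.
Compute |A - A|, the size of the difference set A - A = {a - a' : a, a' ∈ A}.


A - A = {a - a' : a, a' ∈ A}; |A| = 5.
Bounds: 2|A|-1 ≤ |A - A| ≤ |A|² - |A| + 1, i.e. 9 ≤ |A - A| ≤ 21.
Note: 0 ∈ A - A always (from a - a). The set is symmetric: if d ∈ A - A then -d ∈ A - A.
Enumerate nonzero differences d = a - a' with a > a' (then include -d):
Positive differences: {2, 4, 8, 10, 12, 14, 16, 18}
Full difference set: {0} ∪ (positive diffs) ∪ (negative diffs).
|A - A| = 1 + 2·8 = 17 (matches direct enumeration: 17).

|A - A| = 17


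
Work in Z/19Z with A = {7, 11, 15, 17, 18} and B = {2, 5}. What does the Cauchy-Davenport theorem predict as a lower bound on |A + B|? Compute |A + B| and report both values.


Cauchy-Davenport: |A + B| ≥ min(p, |A| + |B| - 1) for A, B nonempty in Z/pZ.
|A| = 5, |B| = 2, p = 19.
CD lower bound = min(19, 5 + 2 - 1) = min(19, 6) = 6.
Compute A + B mod 19 directly:
a = 7: 7+2=9, 7+5=12
a = 11: 11+2=13, 11+5=16
a = 15: 15+2=17, 15+5=1
a = 17: 17+2=0, 17+5=3
a = 18: 18+2=1, 18+5=4
A + B = {0, 1, 3, 4, 9, 12, 13, 16, 17}, so |A + B| = 9.
Verify: 9 ≥ 6? Yes ✓.

CD lower bound = 6, actual |A + B| = 9.


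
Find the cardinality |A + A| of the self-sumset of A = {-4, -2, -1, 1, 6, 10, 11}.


A + A = {a + a' : a, a' ∈ A}; |A| = 7.
General bounds: 2|A| - 1 ≤ |A + A| ≤ |A|(|A|+1)/2, i.e. 13 ≤ |A + A| ≤ 28.
Lower bound 2|A|-1 is attained iff A is an arithmetic progression.
Enumerate sums a + a' for a ≤ a' (symmetric, so this suffices):
a = -4: -4+-4=-8, -4+-2=-6, -4+-1=-5, -4+1=-3, -4+6=2, -4+10=6, -4+11=7
a = -2: -2+-2=-4, -2+-1=-3, -2+1=-1, -2+6=4, -2+10=8, -2+11=9
a = -1: -1+-1=-2, -1+1=0, -1+6=5, -1+10=9, -1+11=10
a = 1: 1+1=2, 1+6=7, 1+10=11, 1+11=12
a = 6: 6+6=12, 6+10=16, 6+11=17
a = 10: 10+10=20, 10+11=21
a = 11: 11+11=22
Distinct sums: {-8, -6, -5, -4, -3, -2, -1, 0, 2, 4, 5, 6, 7, 8, 9, 10, 11, 12, 16, 17, 20, 21, 22}
|A + A| = 23

|A + A| = 23


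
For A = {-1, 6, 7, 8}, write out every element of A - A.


A - A = {a - a' : a, a' ∈ A}.
Compute a - a' for each ordered pair (a, a'):
a = -1: -1--1=0, -1-6=-7, -1-7=-8, -1-8=-9
a = 6: 6--1=7, 6-6=0, 6-7=-1, 6-8=-2
a = 7: 7--1=8, 7-6=1, 7-7=0, 7-8=-1
a = 8: 8--1=9, 8-6=2, 8-7=1, 8-8=0
Collecting distinct values (and noting 0 appears from a-a):
A - A = {-9, -8, -7, -2, -1, 0, 1, 2, 7, 8, 9}
|A - A| = 11

A - A = {-9, -8, -7, -2, -1, 0, 1, 2, 7, 8, 9}


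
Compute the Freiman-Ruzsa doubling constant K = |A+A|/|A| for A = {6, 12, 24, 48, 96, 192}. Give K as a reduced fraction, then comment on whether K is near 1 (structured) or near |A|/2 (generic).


|A| = 6.
Compute A + A by enumerating all 36 pairs.
A + A = {12, 18, 24, 30, 36, 48, 54, 60, 72, 96, 102, 108, 120, 144, 192, 198, 204, 216, 240, 288, 384}, so |A + A| = 21.
K = |A + A| / |A| = 21/6 = 7/2 ≈ 3.5000.
Reference: AP of size 6 gives K = 11/6 ≈ 1.8333; a fully generic set of size 6 gives K ≈ 3.5000.

|A| = 6, |A + A| = 21, K = 21/6 = 7/2.


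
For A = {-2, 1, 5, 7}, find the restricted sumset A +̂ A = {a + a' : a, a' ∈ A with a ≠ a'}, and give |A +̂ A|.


Restricted sumset: A +̂ A = {a + a' : a ∈ A, a' ∈ A, a ≠ a'}.
Equivalently, take A + A and drop any sum 2a that is achievable ONLY as a + a for a ∈ A (i.e. sums representable only with equal summands).
Enumerate pairs (a, a') with a < a' (symmetric, so each unordered pair gives one sum; this covers all a ≠ a'):
  -2 + 1 = -1
  -2 + 5 = 3
  -2 + 7 = 5
  1 + 5 = 6
  1 + 7 = 8
  5 + 7 = 12
Collected distinct sums: {-1, 3, 5, 6, 8, 12}
|A +̂ A| = 6
(Reference bound: |A +̂ A| ≥ 2|A| - 3 for |A| ≥ 2, with |A| = 4 giving ≥ 5.)

|A +̂ A| = 6


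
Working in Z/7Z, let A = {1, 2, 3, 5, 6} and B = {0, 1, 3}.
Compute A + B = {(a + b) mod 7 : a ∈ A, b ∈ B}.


Work in Z/7Z: reduce every sum a + b modulo 7.
Enumerate all 15 pairs:
a = 1: 1+0=1, 1+1=2, 1+3=4
a = 2: 2+0=2, 2+1=3, 2+3=5
a = 3: 3+0=3, 3+1=4, 3+3=6
a = 5: 5+0=5, 5+1=6, 5+3=1
a = 6: 6+0=6, 6+1=0, 6+3=2
Distinct residues collected: {0, 1, 2, 3, 4, 5, 6}
|A + B| = 7 (out of 7 total residues).

A + B = {0, 1, 2, 3, 4, 5, 6}


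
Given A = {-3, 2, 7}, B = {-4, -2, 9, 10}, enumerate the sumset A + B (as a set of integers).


A + B = {a + b : a ∈ A, b ∈ B}.
Enumerate all |A|·|B| = 3·4 = 12 pairs (a, b) and collect distinct sums.
a = -3: -3+-4=-7, -3+-2=-5, -3+9=6, -3+10=7
a = 2: 2+-4=-2, 2+-2=0, 2+9=11, 2+10=12
a = 7: 7+-4=3, 7+-2=5, 7+9=16, 7+10=17
Collecting distinct sums: A + B = {-7, -5, -2, 0, 3, 5, 6, 7, 11, 12, 16, 17}
|A + B| = 12

A + B = {-7, -5, -2, 0, 3, 5, 6, 7, 11, 12, 16, 17}


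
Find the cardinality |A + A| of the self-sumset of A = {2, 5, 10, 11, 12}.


A + A = {a + a' : a, a' ∈ A}; |A| = 5.
General bounds: 2|A| - 1 ≤ |A + A| ≤ |A|(|A|+1)/2, i.e. 9 ≤ |A + A| ≤ 15.
Lower bound 2|A|-1 is attained iff A is an arithmetic progression.
Enumerate sums a + a' for a ≤ a' (symmetric, so this suffices):
a = 2: 2+2=4, 2+5=7, 2+10=12, 2+11=13, 2+12=14
a = 5: 5+5=10, 5+10=15, 5+11=16, 5+12=17
a = 10: 10+10=20, 10+11=21, 10+12=22
a = 11: 11+11=22, 11+12=23
a = 12: 12+12=24
Distinct sums: {4, 7, 10, 12, 13, 14, 15, 16, 17, 20, 21, 22, 23, 24}
|A + A| = 14

|A + A| = 14


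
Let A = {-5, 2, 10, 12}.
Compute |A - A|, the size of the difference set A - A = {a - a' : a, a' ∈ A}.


A - A = {a - a' : a, a' ∈ A}; |A| = 4.
Bounds: 2|A|-1 ≤ |A - A| ≤ |A|² - |A| + 1, i.e. 7 ≤ |A - A| ≤ 13.
Note: 0 ∈ A - A always (from a - a). The set is symmetric: if d ∈ A - A then -d ∈ A - A.
Enumerate nonzero differences d = a - a' with a > a' (then include -d):
Positive differences: {2, 7, 8, 10, 15, 17}
Full difference set: {0} ∪ (positive diffs) ∪ (negative diffs).
|A - A| = 1 + 2·6 = 13 (matches direct enumeration: 13).

|A - A| = 13


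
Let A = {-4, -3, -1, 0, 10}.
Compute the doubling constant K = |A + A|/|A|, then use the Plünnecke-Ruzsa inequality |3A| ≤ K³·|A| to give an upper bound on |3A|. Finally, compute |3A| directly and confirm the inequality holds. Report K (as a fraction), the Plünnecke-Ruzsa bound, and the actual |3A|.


|A| = 5.
Step 1: Compute A + A by enumerating all 25 pairs.
A + A = {-8, -7, -6, -5, -4, -3, -2, -1, 0, 6, 7, 9, 10, 20}, so |A + A| = 14.
Step 2: Doubling constant K = |A + A|/|A| = 14/5 = 14/5 ≈ 2.8000.
Step 3: Plünnecke-Ruzsa gives |3A| ≤ K³·|A| = (2.8000)³ · 5 ≈ 109.7600.
Step 4: Compute 3A = A + A + A directly by enumerating all triples (a,b,c) ∈ A³; |3A| = 27.
Step 5: Check 27 ≤ 109.7600? Yes ✓.

K = 14/5, Plünnecke-Ruzsa bound K³|A| ≈ 109.7600, |3A| = 27, inequality holds.


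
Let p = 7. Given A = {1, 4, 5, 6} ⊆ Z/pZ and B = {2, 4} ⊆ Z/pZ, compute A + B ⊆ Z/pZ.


Work in Z/7Z: reduce every sum a + b modulo 7.
Enumerate all 8 pairs:
a = 1: 1+2=3, 1+4=5
a = 4: 4+2=6, 4+4=1
a = 5: 5+2=0, 5+4=2
a = 6: 6+2=1, 6+4=3
Distinct residues collected: {0, 1, 2, 3, 5, 6}
|A + B| = 6 (out of 7 total residues).

A + B = {0, 1, 2, 3, 5, 6}


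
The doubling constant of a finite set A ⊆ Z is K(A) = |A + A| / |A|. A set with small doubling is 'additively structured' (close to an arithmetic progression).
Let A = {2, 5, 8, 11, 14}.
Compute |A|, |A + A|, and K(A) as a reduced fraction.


|A| = 5.
Compute A + A by enumerating all 25 pairs.
A + A = {4, 7, 10, 13, 16, 19, 22, 25, 28}, so |A + A| = 9.
K = |A + A| / |A| = 9/5 (already in lowest terms) ≈ 1.8000.
Reference: AP of size 5 gives K = 9/5 ≈ 1.8000; a fully generic set of size 5 gives K ≈ 3.0000.

|A| = 5, |A + A| = 9, K = 9/5.


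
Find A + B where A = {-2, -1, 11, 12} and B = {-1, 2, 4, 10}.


A + B = {a + b : a ∈ A, b ∈ B}.
Enumerate all |A|·|B| = 4·4 = 16 pairs (a, b) and collect distinct sums.
a = -2: -2+-1=-3, -2+2=0, -2+4=2, -2+10=8
a = -1: -1+-1=-2, -1+2=1, -1+4=3, -1+10=9
a = 11: 11+-1=10, 11+2=13, 11+4=15, 11+10=21
a = 12: 12+-1=11, 12+2=14, 12+4=16, 12+10=22
Collecting distinct sums: A + B = {-3, -2, 0, 1, 2, 3, 8, 9, 10, 11, 13, 14, 15, 16, 21, 22}
|A + B| = 16

A + B = {-3, -2, 0, 1, 2, 3, 8, 9, 10, 11, 13, 14, 15, 16, 21, 22}


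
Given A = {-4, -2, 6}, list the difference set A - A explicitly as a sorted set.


A - A = {a - a' : a, a' ∈ A}.
Compute a - a' for each ordered pair (a, a'):
a = -4: -4--4=0, -4--2=-2, -4-6=-10
a = -2: -2--4=2, -2--2=0, -2-6=-8
a = 6: 6--4=10, 6--2=8, 6-6=0
Collecting distinct values (and noting 0 appears from a-a):
A - A = {-10, -8, -2, 0, 2, 8, 10}
|A - A| = 7

A - A = {-10, -8, -2, 0, 2, 8, 10}


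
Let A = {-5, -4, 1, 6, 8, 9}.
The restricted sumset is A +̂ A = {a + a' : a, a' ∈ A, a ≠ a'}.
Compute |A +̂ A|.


Restricted sumset: A +̂ A = {a + a' : a ∈ A, a' ∈ A, a ≠ a'}.
Equivalently, take A + A and drop any sum 2a that is achievable ONLY as a + a for a ∈ A (i.e. sums representable only with equal summands).
Enumerate pairs (a, a') with a < a' (symmetric, so each unordered pair gives one sum; this covers all a ≠ a'):
  -5 + -4 = -9
  -5 + 1 = -4
  -5 + 6 = 1
  -5 + 8 = 3
  -5 + 9 = 4
  -4 + 1 = -3
  -4 + 6 = 2
  -4 + 8 = 4
  -4 + 9 = 5
  1 + 6 = 7
  1 + 8 = 9
  1 + 9 = 10
  6 + 8 = 14
  6 + 9 = 15
  8 + 9 = 17
Collected distinct sums: {-9, -4, -3, 1, 2, 3, 4, 5, 7, 9, 10, 14, 15, 17}
|A +̂ A| = 14
(Reference bound: |A +̂ A| ≥ 2|A| - 3 for |A| ≥ 2, with |A| = 6 giving ≥ 9.)

|A +̂ A| = 14


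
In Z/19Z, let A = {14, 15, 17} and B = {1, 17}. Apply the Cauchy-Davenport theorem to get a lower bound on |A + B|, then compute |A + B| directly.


Cauchy-Davenport: |A + B| ≥ min(p, |A| + |B| - 1) for A, B nonempty in Z/pZ.
|A| = 3, |B| = 2, p = 19.
CD lower bound = min(19, 3 + 2 - 1) = min(19, 4) = 4.
Compute A + B mod 19 directly:
a = 14: 14+1=15, 14+17=12
a = 15: 15+1=16, 15+17=13
a = 17: 17+1=18, 17+17=15
A + B = {12, 13, 15, 16, 18}, so |A + B| = 5.
Verify: 5 ≥ 4? Yes ✓.

CD lower bound = 4, actual |A + B| = 5.


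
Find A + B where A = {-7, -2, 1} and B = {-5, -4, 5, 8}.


A + B = {a + b : a ∈ A, b ∈ B}.
Enumerate all |A|·|B| = 3·4 = 12 pairs (a, b) and collect distinct sums.
a = -7: -7+-5=-12, -7+-4=-11, -7+5=-2, -7+8=1
a = -2: -2+-5=-7, -2+-4=-6, -2+5=3, -2+8=6
a = 1: 1+-5=-4, 1+-4=-3, 1+5=6, 1+8=9
Collecting distinct sums: A + B = {-12, -11, -7, -6, -4, -3, -2, 1, 3, 6, 9}
|A + B| = 11

A + B = {-12, -11, -7, -6, -4, -3, -2, 1, 3, 6, 9}


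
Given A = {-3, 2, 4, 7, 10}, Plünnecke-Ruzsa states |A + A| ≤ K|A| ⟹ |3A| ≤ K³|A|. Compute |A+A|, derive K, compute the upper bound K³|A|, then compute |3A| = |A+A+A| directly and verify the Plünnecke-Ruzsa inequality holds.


|A| = 5.
Step 1: Compute A + A by enumerating all 25 pairs.
A + A = {-6, -1, 1, 4, 6, 7, 8, 9, 11, 12, 14, 17, 20}, so |A + A| = 13.
Step 2: Doubling constant K = |A + A|/|A| = 13/5 = 13/5 ≈ 2.6000.
Step 3: Plünnecke-Ruzsa gives |3A| ≤ K³·|A| = (2.6000)³ · 5 ≈ 87.8800.
Step 4: Compute 3A = A + A + A directly by enumerating all triples (a,b,c) ∈ A³; |3A| = 25.
Step 5: Check 25 ≤ 87.8800? Yes ✓.

K = 13/5, Plünnecke-Ruzsa bound K³|A| ≈ 87.8800, |3A| = 25, inequality holds.


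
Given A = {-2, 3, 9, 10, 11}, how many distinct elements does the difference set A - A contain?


A - A = {a - a' : a, a' ∈ A}; |A| = 5.
Bounds: 2|A|-1 ≤ |A - A| ≤ |A|² - |A| + 1, i.e. 9 ≤ |A - A| ≤ 21.
Note: 0 ∈ A - A always (from a - a). The set is symmetric: if d ∈ A - A then -d ∈ A - A.
Enumerate nonzero differences d = a - a' with a > a' (then include -d):
Positive differences: {1, 2, 5, 6, 7, 8, 11, 12, 13}
Full difference set: {0} ∪ (positive diffs) ∪ (negative diffs).
|A - A| = 1 + 2·9 = 19 (matches direct enumeration: 19).

|A - A| = 19


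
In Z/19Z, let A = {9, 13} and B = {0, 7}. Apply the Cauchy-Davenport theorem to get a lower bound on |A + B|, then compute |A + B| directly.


Cauchy-Davenport: |A + B| ≥ min(p, |A| + |B| - 1) for A, B nonempty in Z/pZ.
|A| = 2, |B| = 2, p = 19.
CD lower bound = min(19, 2 + 2 - 1) = min(19, 3) = 3.
Compute A + B mod 19 directly:
a = 9: 9+0=9, 9+7=16
a = 13: 13+0=13, 13+7=1
A + B = {1, 9, 13, 16}, so |A + B| = 4.
Verify: 4 ≥ 3? Yes ✓.

CD lower bound = 3, actual |A + B| = 4.


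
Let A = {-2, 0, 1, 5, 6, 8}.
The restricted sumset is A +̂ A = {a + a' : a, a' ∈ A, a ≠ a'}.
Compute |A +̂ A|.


Restricted sumset: A +̂ A = {a + a' : a ∈ A, a' ∈ A, a ≠ a'}.
Equivalently, take A + A and drop any sum 2a that is achievable ONLY as a + a for a ∈ A (i.e. sums representable only with equal summands).
Enumerate pairs (a, a') with a < a' (symmetric, so each unordered pair gives one sum; this covers all a ≠ a'):
  -2 + 0 = -2
  -2 + 1 = -1
  -2 + 5 = 3
  -2 + 6 = 4
  -2 + 8 = 6
  0 + 1 = 1
  0 + 5 = 5
  0 + 6 = 6
  0 + 8 = 8
  1 + 5 = 6
  1 + 6 = 7
  1 + 8 = 9
  5 + 6 = 11
  5 + 8 = 13
  6 + 8 = 14
Collected distinct sums: {-2, -1, 1, 3, 4, 5, 6, 7, 8, 9, 11, 13, 14}
|A +̂ A| = 13
(Reference bound: |A +̂ A| ≥ 2|A| - 3 for |A| ≥ 2, with |A| = 6 giving ≥ 9.)

|A +̂ A| = 13


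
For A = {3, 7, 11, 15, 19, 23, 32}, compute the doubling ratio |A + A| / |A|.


|A| = 7.
Compute A + A by enumerating all 49 pairs.
A + A = {6, 10, 14, 18, 22, 26, 30, 34, 35, 38, 39, 42, 43, 46, 47, 51, 55, 64}, so |A + A| = 18.
K = |A + A| / |A| = 18/7 (already in lowest terms) ≈ 2.5714.
Reference: AP of size 7 gives K = 13/7 ≈ 1.8571; a fully generic set of size 7 gives K ≈ 4.0000.

|A| = 7, |A + A| = 18, K = 18/7.


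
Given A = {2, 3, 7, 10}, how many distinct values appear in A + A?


A + A = {a + a' : a, a' ∈ A}; |A| = 4.
General bounds: 2|A| - 1 ≤ |A + A| ≤ |A|(|A|+1)/2, i.e. 7 ≤ |A + A| ≤ 10.
Lower bound 2|A|-1 is attained iff A is an arithmetic progression.
Enumerate sums a + a' for a ≤ a' (symmetric, so this suffices):
a = 2: 2+2=4, 2+3=5, 2+7=9, 2+10=12
a = 3: 3+3=6, 3+7=10, 3+10=13
a = 7: 7+7=14, 7+10=17
a = 10: 10+10=20
Distinct sums: {4, 5, 6, 9, 10, 12, 13, 14, 17, 20}
|A + A| = 10

|A + A| = 10


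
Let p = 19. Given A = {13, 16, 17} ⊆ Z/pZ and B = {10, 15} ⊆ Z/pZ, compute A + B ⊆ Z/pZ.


Work in Z/19Z: reduce every sum a + b modulo 19.
Enumerate all 6 pairs:
a = 13: 13+10=4, 13+15=9
a = 16: 16+10=7, 16+15=12
a = 17: 17+10=8, 17+15=13
Distinct residues collected: {4, 7, 8, 9, 12, 13}
|A + B| = 6 (out of 19 total residues).

A + B = {4, 7, 8, 9, 12, 13}


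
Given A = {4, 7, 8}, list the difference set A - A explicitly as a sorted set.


A - A = {a - a' : a, a' ∈ A}.
Compute a - a' for each ordered pair (a, a'):
a = 4: 4-4=0, 4-7=-3, 4-8=-4
a = 7: 7-4=3, 7-7=0, 7-8=-1
a = 8: 8-4=4, 8-7=1, 8-8=0
Collecting distinct values (and noting 0 appears from a-a):
A - A = {-4, -3, -1, 0, 1, 3, 4}
|A - A| = 7

A - A = {-4, -3, -1, 0, 1, 3, 4}


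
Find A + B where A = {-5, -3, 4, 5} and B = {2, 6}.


A + B = {a + b : a ∈ A, b ∈ B}.
Enumerate all |A|·|B| = 4·2 = 8 pairs (a, b) and collect distinct sums.
a = -5: -5+2=-3, -5+6=1
a = -3: -3+2=-1, -3+6=3
a = 4: 4+2=6, 4+6=10
a = 5: 5+2=7, 5+6=11
Collecting distinct sums: A + B = {-3, -1, 1, 3, 6, 7, 10, 11}
|A + B| = 8

A + B = {-3, -1, 1, 3, 6, 7, 10, 11}


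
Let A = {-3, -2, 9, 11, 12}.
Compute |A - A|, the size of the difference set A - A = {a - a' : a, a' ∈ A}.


A - A = {a - a' : a, a' ∈ A}; |A| = 5.
Bounds: 2|A|-1 ≤ |A - A| ≤ |A|² - |A| + 1, i.e. 9 ≤ |A - A| ≤ 21.
Note: 0 ∈ A - A always (from a - a). The set is symmetric: if d ∈ A - A then -d ∈ A - A.
Enumerate nonzero differences d = a - a' with a > a' (then include -d):
Positive differences: {1, 2, 3, 11, 12, 13, 14, 15}
Full difference set: {0} ∪ (positive diffs) ∪ (negative diffs).
|A - A| = 1 + 2·8 = 17 (matches direct enumeration: 17).

|A - A| = 17


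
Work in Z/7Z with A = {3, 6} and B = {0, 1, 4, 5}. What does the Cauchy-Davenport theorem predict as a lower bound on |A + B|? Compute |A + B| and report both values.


Cauchy-Davenport: |A + B| ≥ min(p, |A| + |B| - 1) for A, B nonempty in Z/pZ.
|A| = 2, |B| = 4, p = 7.
CD lower bound = min(7, 2 + 4 - 1) = min(7, 5) = 5.
Compute A + B mod 7 directly:
a = 3: 3+0=3, 3+1=4, 3+4=0, 3+5=1
a = 6: 6+0=6, 6+1=0, 6+4=3, 6+5=4
A + B = {0, 1, 3, 4, 6}, so |A + B| = 5.
Verify: 5 ≥ 5? Yes ✓.

CD lower bound = 5, actual |A + B| = 5.


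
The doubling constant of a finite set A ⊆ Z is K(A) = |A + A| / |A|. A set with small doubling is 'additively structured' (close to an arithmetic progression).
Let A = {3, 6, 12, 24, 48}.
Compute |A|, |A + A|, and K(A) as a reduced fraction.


|A| = 5.
Compute A + A by enumerating all 25 pairs.
A + A = {6, 9, 12, 15, 18, 24, 27, 30, 36, 48, 51, 54, 60, 72, 96}, so |A + A| = 15.
K = |A + A| / |A| = 15/5 = 3/1 ≈ 3.0000.
Reference: AP of size 5 gives K = 9/5 ≈ 1.8000; a fully generic set of size 5 gives K ≈ 3.0000.

|A| = 5, |A + A| = 15, K = 15/5 = 3/1.


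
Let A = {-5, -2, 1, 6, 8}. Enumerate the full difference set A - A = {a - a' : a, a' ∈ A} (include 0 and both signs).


A - A = {a - a' : a, a' ∈ A}.
Compute a - a' for each ordered pair (a, a'):
a = -5: -5--5=0, -5--2=-3, -5-1=-6, -5-6=-11, -5-8=-13
a = -2: -2--5=3, -2--2=0, -2-1=-3, -2-6=-8, -2-8=-10
a = 1: 1--5=6, 1--2=3, 1-1=0, 1-6=-5, 1-8=-7
a = 6: 6--5=11, 6--2=8, 6-1=5, 6-6=0, 6-8=-2
a = 8: 8--5=13, 8--2=10, 8-1=7, 8-6=2, 8-8=0
Collecting distinct values (and noting 0 appears from a-a):
A - A = {-13, -11, -10, -8, -7, -6, -5, -3, -2, 0, 2, 3, 5, 6, 7, 8, 10, 11, 13}
|A - A| = 19

A - A = {-13, -11, -10, -8, -7, -6, -5, -3, -2, 0, 2, 3, 5, 6, 7, 8, 10, 11, 13}


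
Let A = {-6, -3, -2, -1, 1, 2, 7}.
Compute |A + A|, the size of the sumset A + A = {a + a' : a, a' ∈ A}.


A + A = {a + a' : a, a' ∈ A}; |A| = 7.
General bounds: 2|A| - 1 ≤ |A + A| ≤ |A|(|A|+1)/2, i.e. 13 ≤ |A + A| ≤ 28.
Lower bound 2|A|-1 is attained iff A is an arithmetic progression.
Enumerate sums a + a' for a ≤ a' (symmetric, so this suffices):
a = -6: -6+-6=-12, -6+-3=-9, -6+-2=-8, -6+-1=-7, -6+1=-5, -6+2=-4, -6+7=1
a = -3: -3+-3=-6, -3+-2=-5, -3+-1=-4, -3+1=-2, -3+2=-1, -3+7=4
a = -2: -2+-2=-4, -2+-1=-3, -2+1=-1, -2+2=0, -2+7=5
a = -1: -1+-1=-2, -1+1=0, -1+2=1, -1+7=6
a = 1: 1+1=2, 1+2=3, 1+7=8
a = 2: 2+2=4, 2+7=9
a = 7: 7+7=14
Distinct sums: {-12, -9, -8, -7, -6, -5, -4, -3, -2, -1, 0, 1, 2, 3, 4, 5, 6, 8, 9, 14}
|A + A| = 20

|A + A| = 20


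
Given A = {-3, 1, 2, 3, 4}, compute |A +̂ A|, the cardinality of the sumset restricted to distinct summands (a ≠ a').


Restricted sumset: A +̂ A = {a + a' : a ∈ A, a' ∈ A, a ≠ a'}.
Equivalently, take A + A and drop any sum 2a that is achievable ONLY as a + a for a ∈ A (i.e. sums representable only with equal summands).
Enumerate pairs (a, a') with a < a' (symmetric, so each unordered pair gives one sum; this covers all a ≠ a'):
  -3 + 1 = -2
  -3 + 2 = -1
  -3 + 3 = 0
  -3 + 4 = 1
  1 + 2 = 3
  1 + 3 = 4
  1 + 4 = 5
  2 + 3 = 5
  2 + 4 = 6
  3 + 4 = 7
Collected distinct sums: {-2, -1, 0, 1, 3, 4, 5, 6, 7}
|A +̂ A| = 9
(Reference bound: |A +̂ A| ≥ 2|A| - 3 for |A| ≥ 2, with |A| = 5 giving ≥ 7.)

|A +̂ A| = 9


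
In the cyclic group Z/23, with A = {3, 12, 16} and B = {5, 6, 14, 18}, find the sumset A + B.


Work in Z/23Z: reduce every sum a + b modulo 23.
Enumerate all 12 pairs:
a = 3: 3+5=8, 3+6=9, 3+14=17, 3+18=21
a = 12: 12+5=17, 12+6=18, 12+14=3, 12+18=7
a = 16: 16+5=21, 16+6=22, 16+14=7, 16+18=11
Distinct residues collected: {3, 7, 8, 9, 11, 17, 18, 21, 22}
|A + B| = 9 (out of 23 total residues).

A + B = {3, 7, 8, 9, 11, 17, 18, 21, 22}
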